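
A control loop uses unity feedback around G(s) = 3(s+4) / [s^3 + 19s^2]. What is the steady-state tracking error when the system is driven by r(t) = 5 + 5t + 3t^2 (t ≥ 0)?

The denominator has no term below 19s^2 — 2 poles at s=0, type 2. Taking each input component in turn:
  • 5: tracked with zero error.
  • 5t: tracked with zero error.
  • 3t^2: e_ss = 6/K_a with K_a=12/19 → 9.5.
Total e_ss = 9.5.

9.5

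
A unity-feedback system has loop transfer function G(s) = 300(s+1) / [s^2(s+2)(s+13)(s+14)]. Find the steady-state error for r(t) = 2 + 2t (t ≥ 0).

The open loop has two poles at the origin → type 2 system. Treating each term separately:
  • 2: tracked with zero error.
  • 2t: tracked with zero error.
Total e_ss = 0.

0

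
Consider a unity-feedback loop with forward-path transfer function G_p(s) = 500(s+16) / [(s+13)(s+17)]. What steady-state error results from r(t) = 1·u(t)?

221/8221

G_p(s) has no factors of s in the denominator, so the system is type 0.
K_p = lim_{s→0} G_p(s) = 500·16 / (13·17) = 8000/221.
e_ss = 1/(1 + K_p) = 1/(8221/221) = 221/8221.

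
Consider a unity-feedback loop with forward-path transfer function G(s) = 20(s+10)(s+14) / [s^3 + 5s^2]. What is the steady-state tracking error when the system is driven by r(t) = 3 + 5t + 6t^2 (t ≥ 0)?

The denominator has no term below 5s^2 — 2 poles at s=0, type 2. By superposition:
  • 3: tracked with zero error.
  • 5t: tracked with zero error.
  • 6t^2: e_ss = 12/K_a with K_a=560 → 3/140.
Total e_ss = 3/140.

3/140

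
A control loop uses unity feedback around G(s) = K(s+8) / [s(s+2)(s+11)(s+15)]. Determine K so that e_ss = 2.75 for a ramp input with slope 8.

System type = 1 (one pole at s=0).
K_v = lim_{s→0} s·G(s) = K·8 / (2·11·15) = (4/165)·K.
e_ss = 8/K_v = 2.75 ⇒ K_v = 32/11 ⇒ K = (32/11)/(4/165) = 120.

120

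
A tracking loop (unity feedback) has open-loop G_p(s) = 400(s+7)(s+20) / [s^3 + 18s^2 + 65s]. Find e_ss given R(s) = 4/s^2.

13/2800

The denominator has no term below 65s — 1 pole at s=0, type 1.
K_v = lim_{s→0} s·G_p(s) = 400·7·20 / 65 = 11200/13.
e_ss = 4/K_v = 4/(11200/13) = 13/2800.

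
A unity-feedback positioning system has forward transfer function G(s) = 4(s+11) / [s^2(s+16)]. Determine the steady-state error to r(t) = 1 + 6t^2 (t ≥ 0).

G(s) has two factors of s in the denominator, so the system is type 2. Treating each term separately:
  • 1: tracked with zero error.
  • 6t^2: e_ss = 12/K_a with K_a=2.75 → 48/11.
Total e_ss = 48/11.

48/11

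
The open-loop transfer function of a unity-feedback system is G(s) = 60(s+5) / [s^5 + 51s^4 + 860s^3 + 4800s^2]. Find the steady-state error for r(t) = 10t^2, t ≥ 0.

Lowest-order denominator term is 4800s^2, so the open loop has 2 poles at the origin → type 2 system.
K_a = lim_{s→0} s^2·G(s) = 60·5 / 4800 = 0.0625.
r(t) = 10t^2 gives R(s) = 20/s^3.
e_ss = 20/K_a = 20/0.0625 = 320.

320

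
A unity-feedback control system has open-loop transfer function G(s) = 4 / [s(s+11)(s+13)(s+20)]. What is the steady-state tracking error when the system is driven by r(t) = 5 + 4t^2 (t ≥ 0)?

System type = 1 (one pole at s=0). Treating each term separately:
  • 5: tracked with zero error.
  • 4t^2: a type-1 system cannot track it, e_ss → ∞.
The unbounded component dominates.

infinity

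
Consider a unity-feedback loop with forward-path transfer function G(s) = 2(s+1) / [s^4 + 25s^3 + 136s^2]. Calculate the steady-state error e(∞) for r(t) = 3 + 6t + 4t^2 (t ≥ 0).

544

Lowest-order denominator term is 136s^2, so the open loop has 2 poles at the origin → type 2 system. Taking each input component in turn:
  • 3: tracked with zero error.
  • 6t: tracked with zero error.
  • 4t^2: e_ss = 8/K_a with K_a=1/68 → 544.
Total e_ss = 544.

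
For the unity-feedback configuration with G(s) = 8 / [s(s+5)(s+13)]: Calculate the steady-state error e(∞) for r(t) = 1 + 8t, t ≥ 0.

65

One free integrator in G(s): this is a type 1 system. By superposition:
  • 1: tracked with zero error.
  • 8t: e_ss = 8/K_v with K_v=8/65 → 65.
Total e_ss = 65.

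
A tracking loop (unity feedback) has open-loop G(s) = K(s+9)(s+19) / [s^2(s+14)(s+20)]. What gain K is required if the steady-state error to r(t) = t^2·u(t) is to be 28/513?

System type = 2 (two poles at s=0).
K_a = lim_{s→0} s^2·G(s) = K·9·19 / (14·20) = (171/280)·K.
e_ss = 2/K_a = 28/513 ⇒ K_a = 513/14 ⇒ K = (513/14)/(171/280) = 60.

60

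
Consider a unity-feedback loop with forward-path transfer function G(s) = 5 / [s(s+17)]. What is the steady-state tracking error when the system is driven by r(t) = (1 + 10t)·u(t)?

One free integrator in G(s): this is a type 1 system. Taking each input component in turn:
  • 1: tracked with zero error.
  • 10t: e_ss = 10/K_v with K_v=5/17 → 34.
Total e_ss = 34.

34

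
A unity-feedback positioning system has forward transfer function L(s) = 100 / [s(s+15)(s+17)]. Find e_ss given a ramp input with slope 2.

5.1

One free integrator in L(s): this is a type 1 system.
K_v = lim_{s→0} s·L(s) = 100 / (15·17) = 20/51.
e_ss = 2/K_v = 2/(20/51) = 5.1.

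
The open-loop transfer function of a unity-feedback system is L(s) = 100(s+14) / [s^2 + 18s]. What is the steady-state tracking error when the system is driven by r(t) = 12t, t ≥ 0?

Lowest-order denominator term is 18s, so the open loop has 1 pole at the origin → type 1 system.
K_v = lim_{s→0} s·L(s) = 100·14 / 18 = 700/9.
e_ss = 12/K_v = 12/(700/9) = 27/175.

27/175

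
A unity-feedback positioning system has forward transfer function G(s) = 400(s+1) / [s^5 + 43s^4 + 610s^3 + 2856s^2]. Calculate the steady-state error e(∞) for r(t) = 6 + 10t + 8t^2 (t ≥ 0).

Factoring s^2 from the denominator leaves a polynomial with constant term 2856, so the system is type 2. Treating each term separately:
  • 6: tracked with zero error.
  • 10t: tracked with zero error.
  • 8t^2: e_ss = 16/K_a with K_a=50/357 → 114.24.
Total e_ss = 114.24.

114.24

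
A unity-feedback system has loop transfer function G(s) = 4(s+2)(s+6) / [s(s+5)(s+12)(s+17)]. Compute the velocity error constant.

4/85

The open loop has one pole at the origin → type 1 system.
K_v = lim_{s→0} s·G(s) = 4·2·6 / (5·12·17) = 4/85.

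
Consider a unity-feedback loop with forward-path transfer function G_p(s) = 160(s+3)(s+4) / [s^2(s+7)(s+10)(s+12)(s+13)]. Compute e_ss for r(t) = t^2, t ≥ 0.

11.375

G_p(s) has two factors of s in the denominator, so the system is type 2.
K_a = lim_{s→0} s^2·G_p(s) = 160·3·4 / (7·10·12·13) = 16/91.
r(t) = t^2 gives R(s) = 2/s^3.
e_ss = 2/K_a = 2/(16/91) = 11.375.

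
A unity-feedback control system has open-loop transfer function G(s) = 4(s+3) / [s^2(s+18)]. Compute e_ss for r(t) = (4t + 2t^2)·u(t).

6

G(s) has two factors of s in the denominator, so the system is type 2. By superposition:
  • 4t: tracked with zero error.
  • 2t^2: e_ss = 4/K_a with K_a=2/3 → 6.
Total e_ss = 6.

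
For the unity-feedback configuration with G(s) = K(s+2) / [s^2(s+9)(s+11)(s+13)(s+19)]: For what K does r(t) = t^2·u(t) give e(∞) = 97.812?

G(s) has two factors of s in the denominator, so the system is type 2.
K_a = lim_{s→0} s^2·G(s) = K·2 / (9·11·13·19) = (2/24453)·K.
e_ss = 2/K_a = 97.812 ⇒ K_a = 500/24453 ⇒ K = (500/24453)/(2/24453) = 250.

250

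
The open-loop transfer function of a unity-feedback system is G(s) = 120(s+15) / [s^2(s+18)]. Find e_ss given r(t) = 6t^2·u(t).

System type = 2 (two poles at s=0).
K_a = lim_{s→0} s^2·G(s) = 120·15 / (18) = 100.
r(t) = 6t^2 gives R(s) = 12/s^3.
e_ss = 12/K_a = 12/100 = 0.12.

0.12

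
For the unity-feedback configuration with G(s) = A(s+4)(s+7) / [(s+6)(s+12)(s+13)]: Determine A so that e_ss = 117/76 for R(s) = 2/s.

G(s) has no factors of s in the denominator, so the system is type 0.
K_p = lim_{s→0} G(s) = A·4·7 / (6·12·13) = (7/234)·A.
e_ss = 2/(1 + K_p) = 117/76 ⇒ 1 + (7/234)·A = 152/117 ⇒ A = 10.

10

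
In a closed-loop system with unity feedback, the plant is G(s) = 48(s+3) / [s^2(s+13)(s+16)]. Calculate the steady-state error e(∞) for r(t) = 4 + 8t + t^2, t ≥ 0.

26/9

System type = 2 (two poles at s=0). Treating each term separately:
  • 4: tracked with zero error.
  • 8t: tracked with zero error.
  • t^2: e_ss = 2/K_a with K_a=9/13 → 26/9.
Total e_ss = 26/9.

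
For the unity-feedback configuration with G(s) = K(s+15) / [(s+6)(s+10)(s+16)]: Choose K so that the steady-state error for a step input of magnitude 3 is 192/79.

15

G(s) has no factors of s in the denominator, so the system is type 0.
K_p = lim_{s→0} G(s) = K·15 / (6·10·16) = (1/64)·K.
e_ss = 3/(1 + K_p) = 192/79 ⇒ 1 + (1/64)·K = 79/64 ⇒ K = 15.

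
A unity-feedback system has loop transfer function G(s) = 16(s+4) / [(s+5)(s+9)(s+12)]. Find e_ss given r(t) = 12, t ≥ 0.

No free integrators in G(s): this is a type 0 system.
K_p = lim_{s→0} G(s) = 16·4 / (5·9·12) = 16/135.
e_ss = 12/(1 + K_p) = 12/(151/135) = 1620/151.

1620/151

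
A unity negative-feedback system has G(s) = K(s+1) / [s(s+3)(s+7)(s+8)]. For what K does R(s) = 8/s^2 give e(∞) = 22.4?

One free integrator in G(s): this is a type 1 system.
K_v = lim_{s→0} s·G(s) = K·1 / (3·7·8) = (1/168)·K.
e_ss = 8/K_v = 22.4 ⇒ K_v = 5/14 ⇒ K = (5/14)/(1/168) = 60.

60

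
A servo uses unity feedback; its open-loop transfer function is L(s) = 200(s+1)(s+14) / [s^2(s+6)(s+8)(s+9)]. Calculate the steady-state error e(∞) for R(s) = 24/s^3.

System type = 2 (two poles at s=0).
K_a = lim_{s→0} s^2·L(s) = 200·1·14 / (6·8·9) = 175/27.
r(t) = 12t^2 gives R(s) = 24/s^3.
e_ss = 24/K_a = 24/(175/27) = 648/175.

648/175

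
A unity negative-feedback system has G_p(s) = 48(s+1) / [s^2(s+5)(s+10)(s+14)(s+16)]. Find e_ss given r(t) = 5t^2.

7000/3

System type = 2 (two poles at s=0).
K_a = lim_{s→0} s^2·G_p(s) = 48·1 / (5·10·14·16) = 3/700.
r(t) = 5t^2 gives R(s) = 10/s^3.
e_ss = 10/K_a = 10/(3/700) = 7000/3.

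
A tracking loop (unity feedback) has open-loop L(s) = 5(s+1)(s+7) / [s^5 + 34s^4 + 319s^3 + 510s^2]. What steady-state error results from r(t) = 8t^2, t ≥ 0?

1632/7

The denominator has no term below 510s^2 — 2 poles at s=0, type 2.
K_a = lim_{s→0} s^2·L(s) = 5·1·7 / 510 = 7/102.
r(t) = 8t^2 gives R(s) = 16/s^3.
e_ss = 16/K_a = 16/(7/102) = 1632/7.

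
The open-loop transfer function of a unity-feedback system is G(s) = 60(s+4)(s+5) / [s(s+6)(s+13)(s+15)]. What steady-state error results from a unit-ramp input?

0.975

System type = 1 (one pole at s=0).
K_v = lim_{s→0} s·G(s) = 60·4·5 / (6·13·15) = 40/39.
e_ss = 1/K_v = 1/(40/39) = 0.975.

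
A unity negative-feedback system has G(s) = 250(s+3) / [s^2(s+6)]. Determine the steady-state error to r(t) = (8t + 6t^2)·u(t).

Two free integrators in G(s): this is a type 2 system. Taking each input component in turn:
  • 8t: tracked with zero error.
  • 6t^2: e_ss = 12/K_a with K_a=125 → 0.096.
Total e_ss = 0.096.

0.096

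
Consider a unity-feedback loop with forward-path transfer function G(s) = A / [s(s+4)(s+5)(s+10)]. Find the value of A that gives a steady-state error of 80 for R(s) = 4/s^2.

10

One free integrator in G(s): this is a type 1 system.
K_v = lim_{s→0} s·G(s) = A / (4·5·10) = 0.005·A.
e_ss = 4/K_v = 80 ⇒ K_v = 0.05 ⇒ A = 0.05/0.005 = 10.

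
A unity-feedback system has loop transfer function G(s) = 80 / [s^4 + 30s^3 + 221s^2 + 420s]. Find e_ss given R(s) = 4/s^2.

21

Factoring s from the denominator leaves a polynomial with constant term 420, so the system is type 1.
K_v = lim_{s→0} s·G(s) = 80 / 420 = 4/21.
e_ss = 4/K_v = 4/(4/21) = 21.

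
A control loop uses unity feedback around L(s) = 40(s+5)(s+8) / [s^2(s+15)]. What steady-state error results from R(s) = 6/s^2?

0

L(s) has two factors of s in the denominator, so the system is type 2.
A type-2 system has K_v = ∞, so it tracks a ramp input with zero steady-state error.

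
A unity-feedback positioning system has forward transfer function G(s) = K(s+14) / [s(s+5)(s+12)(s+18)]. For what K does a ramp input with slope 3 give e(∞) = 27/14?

The open loop has one pole at the origin → type 1 system.
K_v = lim_{s→0} s·G(s) = K·14 / (5·12·18) = (7/540)·K.
e_ss = 3/K_v = 27/14 ⇒ K_v = 14/9 ⇒ K = (14/9)/(7/540) = 120.

120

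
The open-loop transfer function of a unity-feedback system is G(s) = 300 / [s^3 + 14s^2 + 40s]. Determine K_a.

Lowest-order denominator term is 40s, so the open loop has 1 pole at the origin → type 1 system.
K_a = lim_{s→0} s^2·G(s) = 0 (the extra factor of s kills the finite limit).

0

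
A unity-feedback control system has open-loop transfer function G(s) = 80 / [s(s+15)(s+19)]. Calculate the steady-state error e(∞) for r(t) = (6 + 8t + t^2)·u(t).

The open loop has one pole at the origin → type 1 system. Treating each term separately:
  • 6: tracked with zero error.
  • 8t: e_ss = 8/K_v with K_v=16/57 → 28.5.
  • t^2: a type-1 system cannot track it, e_ss → ∞.
The unbounded component dominates.

infinity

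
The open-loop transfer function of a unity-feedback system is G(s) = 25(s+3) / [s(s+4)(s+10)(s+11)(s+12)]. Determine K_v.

One free integrator in G(s): this is a type 1 system.
K_v = lim_{s→0} s·G(s) = 25·3 / (4·10·11·12) = 5/352.

5/352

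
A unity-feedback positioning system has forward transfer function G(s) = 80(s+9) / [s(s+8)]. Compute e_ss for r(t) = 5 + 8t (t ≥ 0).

The open loop has one pole at the origin → type 1 system. Taking each input component in turn:
  • 5: tracked with zero error.
  • 8t: e_ss = 8/K_v with K_v=90 → 4/45.
Total e_ss = 4/45.

4/45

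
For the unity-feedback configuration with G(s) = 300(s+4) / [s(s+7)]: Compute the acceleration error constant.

The open loop has one pole at the origin → type 1 system.
K_a = lim_{s→0} s^2·G(s) = 0 (the extra factor of s kills the finite limit).

0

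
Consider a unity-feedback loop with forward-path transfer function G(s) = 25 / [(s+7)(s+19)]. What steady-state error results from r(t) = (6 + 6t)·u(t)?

infinity

The open loop has no poles at the origin → type 0 system. Taking each input component in turn:
  • 6: e_ss = 6/(1+K_p) with K_p=25/133 → 399/79.
  • 6t: a type-0 system cannot track it, e_ss → ∞.
The unbounded component dominates.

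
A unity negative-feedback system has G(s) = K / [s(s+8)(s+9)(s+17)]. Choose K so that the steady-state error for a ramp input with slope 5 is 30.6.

The open loop has one pole at the origin → type 1 system.
K_v = lim_{s→0} s·G(s) = K / (8·9·17) = (1/1224)·K.
e_ss = 5/K_v = 30.6 ⇒ K_v = 25/153 ⇒ K = (25/153)/(1/1224) = 200.

200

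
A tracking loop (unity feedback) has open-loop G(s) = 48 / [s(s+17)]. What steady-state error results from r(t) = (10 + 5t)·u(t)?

85/48

System type = 1 (one pole at s=0). Treating each term separately:
  • 10: tracked with zero error.
  • 5t: e_ss = 5/K_v with K_v=48/17 → 85/48.
Total e_ss = 85/48.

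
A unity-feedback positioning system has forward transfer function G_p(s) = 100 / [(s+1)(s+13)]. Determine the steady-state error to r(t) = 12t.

G_p(s) has no factors of s in the denominator, so the system is type 0.
K_v = lim_{s→0} s·G_p(s) = 0; the steady-state error to this ramp input grows without bound.

infinity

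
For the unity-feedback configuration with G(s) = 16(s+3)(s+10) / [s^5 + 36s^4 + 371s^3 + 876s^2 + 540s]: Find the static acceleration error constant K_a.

0

The denominator has no term below 540s — 1 pole at s=0, type 1.
K_a = lim_{s→0} s^2·G(s) = 0 (the extra factor of s kills the finite limit).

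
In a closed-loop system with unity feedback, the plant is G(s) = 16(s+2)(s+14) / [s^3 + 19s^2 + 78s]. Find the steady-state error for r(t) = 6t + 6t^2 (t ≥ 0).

Factoring s from the denominator leaves a polynomial with constant term 78, so the system is type 1. Treating each term separately:
  • 6t: e_ss = 6/K_v with K_v=224/39 → 117/112.
  • 6t^2: a type-1 system cannot track it, e_ss → ∞.
The unbounded component dominates.

infinity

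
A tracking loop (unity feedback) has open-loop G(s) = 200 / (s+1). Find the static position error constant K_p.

System type = 0 (no poles at s=0).
K_p = lim_{s→0} G(s) = 200 / (1) = 200.

200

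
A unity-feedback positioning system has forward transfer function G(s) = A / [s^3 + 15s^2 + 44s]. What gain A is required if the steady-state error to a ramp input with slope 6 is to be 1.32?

Lowest-order denominator term is 44s, so the open loop has 1 pole at the origin → type 1 system.
K_v = lim_{s→0} s·G(s) = A / 44 = (1/44)·A.
e_ss = 6/K_v = 1.32 ⇒ K_v = 50/11 ⇒ A = (50/11)/(1/44) = 200.

200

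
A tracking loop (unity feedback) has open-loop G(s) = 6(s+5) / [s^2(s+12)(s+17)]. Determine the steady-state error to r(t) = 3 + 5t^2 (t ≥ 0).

The open loop has two poles at the origin → type 2 system. Treating each term separately:
  • 3: tracked with zero error.
  • 5t^2: e_ss = 10/K_a with K_a=5/34 → 68.
Total e_ss = 68.

68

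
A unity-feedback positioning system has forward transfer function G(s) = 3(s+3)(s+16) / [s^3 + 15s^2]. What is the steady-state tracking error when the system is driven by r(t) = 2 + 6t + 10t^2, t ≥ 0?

25/12

Lowest-order denominator term is 15s^2, so the open loop has 2 poles at the origin → type 2 system. By superposition:
  • 2: tracked with zero error.
  • 6t: tracked with zero error.
  • 10t^2: e_ss = 20/K_a with K_a=9.6 → 25/12.
Total e_ss = 25/12.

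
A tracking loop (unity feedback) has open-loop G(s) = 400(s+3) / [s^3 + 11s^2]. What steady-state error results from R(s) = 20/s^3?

The denominator has no term below 11s^2 — 2 poles at s=0, type 2.
K_a = lim_{s→0} s^2·G(s) = 400·3 / 11 = 1200/11.
r(t) = 10t^2 gives R(s) = 20/s^3.
e_ss = 20/K_a = 20/(1200/11) = 11/60.

11/60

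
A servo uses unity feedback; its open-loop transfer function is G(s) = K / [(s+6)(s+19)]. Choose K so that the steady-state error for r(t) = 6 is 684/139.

25

No free integrators in G(s): this is a type 0 system.
K_p = lim_{s→0} G(s) = K / (6·19) = (1/114)·K.
e_ss = 6/(1 + K_p) = 684/139 ⇒ 1 + (1/114)·K = 139/114 ⇒ K = 25.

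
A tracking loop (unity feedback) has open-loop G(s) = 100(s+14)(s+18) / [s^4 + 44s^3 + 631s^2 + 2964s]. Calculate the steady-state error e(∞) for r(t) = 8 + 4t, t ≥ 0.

The denominator has no term below 2964s — 1 pole at s=0, type 1. By superposition:
  • 8: tracked with zero error.
  • 4t: e_ss = 4/K_v with K_v=2100/247 → 247/525.
Total e_ss = 247/525.

247/525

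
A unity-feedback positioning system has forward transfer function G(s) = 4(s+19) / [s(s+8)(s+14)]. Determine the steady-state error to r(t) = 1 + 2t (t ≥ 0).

One free integrator in G(s): this is a type 1 system. By superposition:
  • 1: tracked with zero error.
  • 2t: e_ss = 2/K_v with K_v=19/28 → 56/19.
Total e_ss = 56/19.

56/19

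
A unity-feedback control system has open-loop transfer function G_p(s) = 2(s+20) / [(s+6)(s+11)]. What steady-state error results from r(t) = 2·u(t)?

System type = 0 (no poles at s=0).
K_p = lim_{s→0} G_p(s) = 2·20 / (6·11) = 20/33.
e_ss = 2/(1 + K_p) = 2/(53/33) = 66/53.

66/53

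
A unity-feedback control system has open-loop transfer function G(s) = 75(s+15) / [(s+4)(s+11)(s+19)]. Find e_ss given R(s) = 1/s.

836/1961

The open loop has no poles at the origin → type 0 system.
K_p = lim_{s→0} G(s) = 75·15 / (4·11·19) = 1125/836.
e_ss = 1/(1 + K_p) = 1/(1961/836) = 836/1961.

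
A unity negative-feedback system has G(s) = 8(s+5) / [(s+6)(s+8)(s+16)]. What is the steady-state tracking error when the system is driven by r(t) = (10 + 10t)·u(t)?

G(s) has no factors of s in the denominator, so the system is type 0. Treating each term separately:
  • 10: e_ss = 10/(1+K_p) with K_p=5/96 → 960/101.
  • 10t: a type-0 system cannot track it, e_ss → ∞.
The unbounded component dominates.

infinity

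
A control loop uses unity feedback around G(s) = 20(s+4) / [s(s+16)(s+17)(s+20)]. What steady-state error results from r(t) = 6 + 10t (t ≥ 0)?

680

System type = 1 (one pole at s=0). By superposition:
  • 6: tracked with zero error.
  • 10t: e_ss = 10/K_v with K_v=1/68 → 680.
Total e_ss = 680.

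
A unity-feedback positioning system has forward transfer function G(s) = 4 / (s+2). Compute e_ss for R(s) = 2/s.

2/3

System type = 0 (no poles at s=0).
K_p = lim_{s→0} G(s) = 4 / (2) = 2.
e_ss = 2/(1 + K_p) = 2/3.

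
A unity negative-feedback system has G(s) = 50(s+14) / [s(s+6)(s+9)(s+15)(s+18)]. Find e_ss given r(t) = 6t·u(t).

4374/35

System type = 1 (one pole at s=0).
K_v = lim_{s→0} s·G(s) = 50·14 / (6·9·15·18) = 35/729.
e_ss = 6/K_v = 6/(35/729) = 4374/35.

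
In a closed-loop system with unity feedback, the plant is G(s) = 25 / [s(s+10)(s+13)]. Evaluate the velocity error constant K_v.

G(s) has one factor of s in the denominator, so the system is type 1.
K_v = lim_{s→0} s·G(s) = 25 / (10·13) = 5/26.

5/26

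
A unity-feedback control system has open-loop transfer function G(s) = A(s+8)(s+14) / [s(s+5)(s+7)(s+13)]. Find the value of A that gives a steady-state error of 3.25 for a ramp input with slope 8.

G(s) has one factor of s in the denominator, so the system is type 1.
K_v = lim_{s→0} s·G(s) = A·8·14 / (5·7·13) = (16/65)·A.
e_ss = 8/K_v = 3.25 ⇒ K_v = 32/13 ⇒ A = (32/13)/(16/65) = 10.

10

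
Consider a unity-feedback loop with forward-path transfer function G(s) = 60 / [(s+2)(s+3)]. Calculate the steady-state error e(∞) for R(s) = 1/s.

No free integrators in G(s): this is a type 0 system.
K_p = lim_{s→0} G(s) = 60 / (2·3) = 10.
e_ss = 1/(1 + K_p) = 1/11.

1/11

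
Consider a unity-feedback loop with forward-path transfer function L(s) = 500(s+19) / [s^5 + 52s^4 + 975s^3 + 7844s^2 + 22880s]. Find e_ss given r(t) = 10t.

2288/95

Lowest-order denominator term is 22880s, so the open loop has 1 pole at the origin → type 1 system.
K_v = lim_{s→0} s·L(s) = 500·19 / 22880 = 475/1144.
e_ss = 10/K_v = 10/(475/1144) = 2288/95.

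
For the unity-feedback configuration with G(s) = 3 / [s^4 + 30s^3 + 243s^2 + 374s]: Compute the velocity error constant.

Factoring s from the denominator leaves a polynomial with constant term 374, so the system is type 1.
K_v = lim_{s→0} s·G(s) = 3 / 374 = 3/374.

3/374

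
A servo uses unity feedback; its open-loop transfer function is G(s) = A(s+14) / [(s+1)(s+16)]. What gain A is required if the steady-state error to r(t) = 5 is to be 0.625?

System type = 0 (no poles at s=0).
K_p = lim_{s→0} G(s) = A·14 / (1·16) = 0.875·A.
e_ss = 5/(1 + K_p) = 0.625 ⇒ 1 + 0.875·A = 8 ⇒ A = 8.

8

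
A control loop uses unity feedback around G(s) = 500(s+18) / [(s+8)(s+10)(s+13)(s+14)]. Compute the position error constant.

No free integrators in G(s): this is a type 0 system.
K_p = lim_{s→0} G(s) = 500·18 / (8·10·13·14) = 225/364.

225/364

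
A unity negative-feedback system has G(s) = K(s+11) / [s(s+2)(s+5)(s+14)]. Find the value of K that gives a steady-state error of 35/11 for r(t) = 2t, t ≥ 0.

One free integrator in G(s): this is a type 1 system.
K_v = lim_{s→0} s·G(s) = K·11 / (2·5·14) = (11/140)·K.
e_ss = 2/K_v = 35/11 ⇒ K_v = 22/35 ⇒ K = (22/35)/(11/140) = 8.

8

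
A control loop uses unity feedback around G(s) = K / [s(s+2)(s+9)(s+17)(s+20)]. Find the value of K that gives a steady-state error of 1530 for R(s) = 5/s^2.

One free integrator in G(s): this is a type 1 system.
K_v = lim_{s→0} s·G(s) = K / (2·9·17·20) = (1/6120)·K.
e_ss = 5/K_v = 1530 ⇒ K_v = 1/306 ⇒ K = (1/306)/(1/6120) = 20.

20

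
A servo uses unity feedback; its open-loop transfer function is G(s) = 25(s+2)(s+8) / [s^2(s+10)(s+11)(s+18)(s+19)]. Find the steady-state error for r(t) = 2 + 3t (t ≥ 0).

Two free integrators in G(s): this is a type 2 system. Taking each input component in turn:
  • 2: tracked with zero error.
  • 3t: tracked with zero error.
Total e_ss = 0.

0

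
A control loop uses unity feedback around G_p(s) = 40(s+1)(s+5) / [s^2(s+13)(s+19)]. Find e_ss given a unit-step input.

Two free integrators in G_p(s): this is a type 2 system.
K_p = ∞ for a type-2 system; e_ss to a step is zero.

0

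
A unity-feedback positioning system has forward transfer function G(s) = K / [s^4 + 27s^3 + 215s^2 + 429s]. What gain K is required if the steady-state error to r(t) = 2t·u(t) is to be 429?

The denominator has no term below 429s — 1 pole at s=0, type 1.
K_v = lim_{s→0} s·G(s) = K / 429 = (1/429)·K.
e_ss = 2/K_v = 429 ⇒ K_v = 2/429 ⇒ K = (2/429)/(1/429) = 2.

2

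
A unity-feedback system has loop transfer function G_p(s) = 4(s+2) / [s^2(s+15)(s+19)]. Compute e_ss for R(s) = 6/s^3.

System type = 2 (two poles at s=0).
K_a = lim_{s→0} s^2·G_p(s) = 4·2 / (15·19) = 8/285.
r(t) = 3t^2 gives R(s) = 6/s^3.
e_ss = 6/K_a = 6/(8/285) = 213.75.

213.75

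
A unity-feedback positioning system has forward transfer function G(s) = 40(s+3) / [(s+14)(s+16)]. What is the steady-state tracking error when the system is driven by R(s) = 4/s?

G(s) has no factors of s in the denominator, so the system is type 0.
K_p = lim_{s→0} G(s) = 40·3 / (14·16) = 15/28.
e_ss = 4/(1 + K_p) = 4/(43/28) = 112/43.

112/43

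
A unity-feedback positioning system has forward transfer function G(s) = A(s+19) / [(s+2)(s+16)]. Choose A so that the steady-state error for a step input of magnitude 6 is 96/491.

The open loop has no poles at the origin → type 0 system.
K_p = lim_{s→0} G(s) = A·19 / (2·16) = (19/32)·A.
e_ss = 6/(1 + K_p) = 96/491 ⇒ 1 + (19/32)·A = 30.6875 ⇒ A = 50.

50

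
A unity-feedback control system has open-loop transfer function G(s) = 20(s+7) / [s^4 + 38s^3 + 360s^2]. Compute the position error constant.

K_p = lim_{s→0} G(s); with 2 poles at the origin the limit diverges, so K_p = ∞.

infinity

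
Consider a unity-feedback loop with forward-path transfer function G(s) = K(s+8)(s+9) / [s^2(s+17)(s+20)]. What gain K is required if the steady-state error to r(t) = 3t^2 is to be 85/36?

12

System type = 2 (two poles at s=0).
K_a = lim_{s→0} s^2·G(s) = K·8·9 / (17·20) = (18/85)·K.
e_ss = 6/K_a = 85/36 ⇒ K_a = 216/85 ⇒ K = (216/85)/(18/85) = 12.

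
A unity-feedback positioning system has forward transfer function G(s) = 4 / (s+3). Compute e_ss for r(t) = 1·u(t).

3/7

System type = 0 (no poles at s=0).
K_p = lim_{s→0} G(s) = 4 / (3) = 4/3.
e_ss = 1/(1 + K_p) = 1/(7/3) = 3/7.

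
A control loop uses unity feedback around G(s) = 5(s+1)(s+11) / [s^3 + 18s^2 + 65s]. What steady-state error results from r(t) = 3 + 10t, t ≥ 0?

The denominator has no term below 65s — 1 pole at s=0, type 1. Treating each term separately:
  • 3: tracked with zero error.
  • 10t: e_ss = 10/K_v with K_v=11/13 → 130/11.
Total e_ss = 130/11.

130/11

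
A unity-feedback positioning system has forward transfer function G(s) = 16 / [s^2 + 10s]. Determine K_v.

Factoring s from the denominator leaves a polynomial with constant term 10, so the system is type 1.
K_v = lim_{s→0} s·G(s) = 16 / 10 = 1.6.

1.6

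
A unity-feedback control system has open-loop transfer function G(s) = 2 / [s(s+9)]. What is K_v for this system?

G(s) has one factor of s in the denominator, so the system is type 1.
K_v = lim_{s→0} s·G(s) = 2 / (9) = 2/9.

2/9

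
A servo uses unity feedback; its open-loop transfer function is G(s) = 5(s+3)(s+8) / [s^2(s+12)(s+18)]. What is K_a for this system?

G(s) has two factors of s in the denominator, so the system is type 2.
K_a = lim_{s→0} s^2·G(s) = 5·3·8 / (12·18) = 5/9.

5/9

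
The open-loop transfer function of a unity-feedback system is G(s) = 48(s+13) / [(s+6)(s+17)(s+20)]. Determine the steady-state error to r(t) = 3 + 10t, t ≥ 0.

G(s) has no factors of s in the denominator, so the system is type 0. Treating each term separately:
  • 3: e_ss = 3/(1+K_p) with K_p=26/85 → 85/37.
  • 10t: a type-0 system cannot track it, e_ss → ∞.
The unbounded component dominates.

infinity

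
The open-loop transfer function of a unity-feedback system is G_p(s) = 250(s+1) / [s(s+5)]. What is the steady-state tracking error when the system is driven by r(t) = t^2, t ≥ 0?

infinity

G_p(s) has one factor of s in the denominator, so the system is type 1.
For a type-1 system K_a = 0, so e_ss to a parabolic input is unbounded.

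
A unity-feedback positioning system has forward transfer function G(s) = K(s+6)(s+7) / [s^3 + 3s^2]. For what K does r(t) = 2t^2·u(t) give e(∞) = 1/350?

100

The denominator has no term below 3s^2 — 2 poles at s=0, type 2.
K_a = lim_{s→0} s^2·G(s) = K·6·7 / 3 = 14·K.
e_ss = 4/K_a = 1/350 ⇒ K_a = 1400 ⇒ K = 1400/14 = 100.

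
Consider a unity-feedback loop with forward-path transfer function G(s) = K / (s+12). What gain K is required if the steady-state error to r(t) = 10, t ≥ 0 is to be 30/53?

No free integrators in G(s): this is a type 0 system.
K_p = lim_{s→0} G(s) = K / (12) = (1/12)·K.
e_ss = 10/(1 + K_p) = 30/53 ⇒ 1 + (1/12)·K = 53/3 ⇒ K = 200.

200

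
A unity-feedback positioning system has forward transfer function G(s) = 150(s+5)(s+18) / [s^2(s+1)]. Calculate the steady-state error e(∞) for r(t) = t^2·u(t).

1/6750

G(s) has two factors of s in the denominator, so the system is type 2.
K_a = lim_{s→0} s^2·G(s) = 150·5·18 / (1) = 13500.
r(t) = t^2 gives R(s) = 2/s^3.
e_ss = 2/K_a = 2/13500 = 1/6750.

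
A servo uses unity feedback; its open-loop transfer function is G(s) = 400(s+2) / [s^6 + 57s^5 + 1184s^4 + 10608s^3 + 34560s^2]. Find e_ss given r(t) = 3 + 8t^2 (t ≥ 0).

691.2

Factoring s^2 from the denominator leaves a polynomial with constant term 34560, so the system is type 2. By superposition:
  • 3: tracked with zero error.
  • 8t^2: e_ss = 16/K_a with K_a=5/216 → 691.2.
Total e_ss = 691.2.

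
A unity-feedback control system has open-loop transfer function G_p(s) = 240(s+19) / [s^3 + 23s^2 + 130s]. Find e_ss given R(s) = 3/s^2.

Lowest-order denominator term is 130s, so the open loop has 1 pole at the origin → type 1 system.
K_v = lim_{s→0} s·G_p(s) = 240·19 / 130 = 456/13.
e_ss = 3/K_v = 3/(456/13) = 13/152.

13/152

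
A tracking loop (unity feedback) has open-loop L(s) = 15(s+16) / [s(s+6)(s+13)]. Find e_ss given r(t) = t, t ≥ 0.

0.325

System type = 1 (one pole at s=0).
K_v = lim_{s→0} s·L(s) = 15·16 / (6·13) = 40/13.
e_ss = 1/K_v = 1/(40/13) = 0.325.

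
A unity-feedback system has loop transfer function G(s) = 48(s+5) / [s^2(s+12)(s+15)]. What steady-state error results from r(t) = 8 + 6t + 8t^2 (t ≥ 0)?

System type = 2 (two poles at s=0). Treating each term separately:
  • 8: tracked with zero error.
  • 6t: tracked with zero error.
  • 8t^2: e_ss = 16/K_a with K_a=4/3 → 12.
Total e_ss = 12.

12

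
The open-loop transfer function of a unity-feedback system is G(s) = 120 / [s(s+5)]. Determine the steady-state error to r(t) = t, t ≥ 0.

1/24

The open loop has one pole at the origin → type 1 system.
K_v = lim_{s→0} s·G(s) = 120 / (5) = 24.
e_ss = 1/K_v = 1/24.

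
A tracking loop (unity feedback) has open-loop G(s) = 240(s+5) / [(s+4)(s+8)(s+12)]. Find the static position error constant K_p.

G(s) has no factors of s in the denominator, so the system is type 0.
K_p = lim_{s→0} G(s) = 240·5 / (4·8·12) = 3.125.

3.125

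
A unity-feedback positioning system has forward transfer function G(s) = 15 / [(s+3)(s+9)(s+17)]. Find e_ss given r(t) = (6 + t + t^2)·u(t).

System type = 0 (no poles at s=0). Treating each term separately:
  • 6: e_ss = 6/(1+K_p) with K_p=5/153 → 459/79.
  • t: a type-0 system cannot track it, e_ss → ∞.
  • t^2: a type-0 system cannot track it, e_ss → ∞.
The unbounded component dominates.

infinity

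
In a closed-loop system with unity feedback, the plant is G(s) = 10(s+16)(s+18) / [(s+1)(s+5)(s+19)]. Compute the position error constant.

System type = 0 (no poles at s=0).
K_p = lim_{s→0} G(s) = 10·16·18 / (1·5·19) = 576/19.

576/19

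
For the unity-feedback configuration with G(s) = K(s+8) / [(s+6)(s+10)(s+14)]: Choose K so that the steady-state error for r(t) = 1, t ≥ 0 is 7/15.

G(s) has no factors of s in the denominator, so the system is type 0.
K_p = lim_{s→0} G(s) = K·8 / (6·10·14) = (1/105)·K.
e_ss = 1/(1 + K_p) = 7/15 ⇒ 1 + (1/105)·K = 15/7 ⇒ K = 120.

120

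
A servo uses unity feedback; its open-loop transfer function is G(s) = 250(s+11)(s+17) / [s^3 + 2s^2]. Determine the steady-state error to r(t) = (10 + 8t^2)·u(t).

Factoring s^2 from the denominator leaves a polynomial with constant term 2, so the system is type 2. Treating each term separately:
  • 10: tracked with zero error.
  • 8t^2: e_ss = 16/K_a with K_a=23375 → 16/23375.
Total e_ss = 16/23375.

16/23375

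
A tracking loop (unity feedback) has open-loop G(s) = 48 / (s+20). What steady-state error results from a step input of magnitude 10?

50/17

No free integrators in G(s): this is a type 0 system.
K_p = lim_{s→0} G(s) = 48 / (20) = 2.4.
e_ss = 10/(1 + K_p) = 10/3.4 = 50/17.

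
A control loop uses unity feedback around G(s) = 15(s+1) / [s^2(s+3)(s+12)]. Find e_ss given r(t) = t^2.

4.8

Two free integrators in G(s): this is a type 2 system.
K_a = lim_{s→0} s^2·G(s) = 15·1 / (3·12) = 5/12.
r(t) = t^2 gives R(s) = 2/s^3.
e_ss = 2/K_a = 2/(5/12) = 4.8.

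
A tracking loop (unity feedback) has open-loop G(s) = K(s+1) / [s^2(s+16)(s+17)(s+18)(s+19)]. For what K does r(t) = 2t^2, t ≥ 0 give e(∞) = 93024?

4

The open loop has two poles at the origin → type 2 system.
K_a = lim_{s→0} s^2·G(s) = K·1 / (16·17·18·19) = (1/93024)·K.
e_ss = 4/K_a = 93024 ⇒ K_a = 1/23256 ⇒ K = (1/23256)/(1/93024) = 4.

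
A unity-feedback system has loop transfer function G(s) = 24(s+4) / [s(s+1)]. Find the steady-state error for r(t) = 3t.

One free integrator in G(s): this is a type 1 system.
K_v = lim_{s→0} s·G(s) = 24·4 / (1) = 96.
e_ss = 3/K_v = 3/96 = 1/32.

1/32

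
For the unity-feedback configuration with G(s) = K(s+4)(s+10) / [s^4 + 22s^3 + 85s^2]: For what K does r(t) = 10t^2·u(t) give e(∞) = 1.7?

Lowest-order denominator term is 85s^2, so the open loop has 2 poles at the origin → type 2 system.
K_a = lim_{s→0} s^2·G(s) = K·4·10 / 85 = (8/17)·K.
e_ss = 20/K_a = 1.7 ⇒ K_a = 200/17 ⇒ K = (200/17)/(8/17) = 25.

25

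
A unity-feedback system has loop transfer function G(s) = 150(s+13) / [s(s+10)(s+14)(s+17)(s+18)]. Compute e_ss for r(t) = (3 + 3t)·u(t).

The open loop has one pole at the origin → type 1 system. Taking each input component in turn:
  • 3: tracked with zero error.
  • 3t: e_ss = 3/K_v with K_v=65/1428 → 4284/65.
Total e_ss = 4284/65.

4284/65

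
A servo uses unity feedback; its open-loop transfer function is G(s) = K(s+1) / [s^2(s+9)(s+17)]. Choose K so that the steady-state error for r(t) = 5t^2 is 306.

5

G(s) has two factors of s in the denominator, so the system is type 2.
K_a = lim_{s→0} s^2·G(s) = K·1 / (9·17) = (1/153)·K.
e_ss = 10/K_a = 306 ⇒ K_a = 5/153 ⇒ K = (5/153)/(1/153) = 5.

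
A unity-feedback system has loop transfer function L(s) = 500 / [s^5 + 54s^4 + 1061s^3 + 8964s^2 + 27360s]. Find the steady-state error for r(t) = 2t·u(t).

109.44

The denominator has no term below 27360s — 1 pole at s=0, type 1.
K_v = lim_{s→0} s·L(s) = 500 / 27360 = 25/1368.
e_ss = 2/K_v = 2/(25/1368) = 109.44.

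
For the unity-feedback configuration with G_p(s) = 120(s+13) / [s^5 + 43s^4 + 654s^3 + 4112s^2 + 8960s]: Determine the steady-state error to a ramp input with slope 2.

448/39

The denominator has no term below 8960s — 1 pole at s=0, type 1.
K_v = lim_{s→0} s·G_p(s) = 120·13 / 8960 = 39/224.
e_ss = 2/K_v = 2/(39/224) = 448/39.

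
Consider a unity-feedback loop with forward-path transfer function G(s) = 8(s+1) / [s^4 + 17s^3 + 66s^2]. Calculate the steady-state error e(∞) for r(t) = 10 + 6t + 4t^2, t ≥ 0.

66

The denominator has no term below 66s^2 — 2 poles at s=0, type 2. By superposition:
  • 10: tracked with zero error.
  • 6t: tracked with zero error.
  • 4t^2: e_ss = 8/K_a with K_a=4/33 → 66.
Total e_ss = 66.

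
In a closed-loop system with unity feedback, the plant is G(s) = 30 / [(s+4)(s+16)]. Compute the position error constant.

System type = 0 (no poles at s=0).
K_p = lim_{s→0} G(s) = 30 / (4·16) = 15/32.

15/32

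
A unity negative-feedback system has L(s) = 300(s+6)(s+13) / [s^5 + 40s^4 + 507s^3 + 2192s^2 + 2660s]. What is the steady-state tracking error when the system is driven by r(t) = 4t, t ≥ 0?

Lowest-order denominator term is 2660s, so the open loop has 1 pole at the origin → type 1 system.
K_v = lim_{s→0} s·L(s) = 300·6·13 / 2660 = 1170/133.
e_ss = 4/K_v = 4/(1170/133) = 266/585.

266/585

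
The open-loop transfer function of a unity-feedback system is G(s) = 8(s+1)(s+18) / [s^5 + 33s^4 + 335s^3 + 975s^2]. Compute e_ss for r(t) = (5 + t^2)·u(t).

Factoring s^2 from the denominator leaves a polynomial with constant term 975, so the system is type 2. Taking each input component in turn:
  • 5: tracked with zero error.
  • t^2: e_ss = 2/K_a with K_a=48/325 → 325/24.
Total e_ss = 325/24.

325/24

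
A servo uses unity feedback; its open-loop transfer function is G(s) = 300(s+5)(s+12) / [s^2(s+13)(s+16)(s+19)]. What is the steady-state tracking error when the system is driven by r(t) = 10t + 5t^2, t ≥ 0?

494/225

G(s) has two factors of s in the denominator, so the system is type 2. Treating each term separately:
  • 10t: tracked with zero error.
  • 5t^2: e_ss = 10/K_a with K_a=1125/247 → 494/225.
Total e_ss = 494/225.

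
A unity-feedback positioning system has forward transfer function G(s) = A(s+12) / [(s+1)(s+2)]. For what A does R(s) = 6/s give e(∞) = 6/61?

10

No free integrators in G(s): this is a type 0 system.
K_p = lim_{s→0} G(s) = A·12 / (1·2) = 6·A.
e_ss = 6/(1 + K_p) = 6/61 ⇒ 1 + 6·A = 61 ⇒ A = 10.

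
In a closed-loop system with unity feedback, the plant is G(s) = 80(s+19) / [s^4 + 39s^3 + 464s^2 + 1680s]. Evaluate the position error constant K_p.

K_p = lim_{s→0} G(s); with 1 pole at the origin the limit diverges, so K_p = ∞.

infinity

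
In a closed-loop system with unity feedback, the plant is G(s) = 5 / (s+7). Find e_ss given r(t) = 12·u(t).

7

No free integrators in G(s): this is a type 0 system.
K_p = lim_{s→0} G(s) = 5 / (7) = 5/7.
e_ss = 12/(1 + K_p) = 12/(12/7) = 7.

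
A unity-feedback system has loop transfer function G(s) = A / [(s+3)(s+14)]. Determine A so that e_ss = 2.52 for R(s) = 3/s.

G(s) has no factors of s in the denominator, so the system is type 0.
K_p = lim_{s→0} G(s) = A / (3·14) = (1/42)·A.
e_ss = 3/(1 + K_p) = 2.52 ⇒ 1 + (1/42)·A = 25/21 ⇒ A = 8.

8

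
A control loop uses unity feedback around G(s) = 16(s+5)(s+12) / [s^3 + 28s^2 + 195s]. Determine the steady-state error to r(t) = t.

Factoring s from the denominator leaves a polynomial with constant term 195, so the system is type 1.
K_v = lim_{s→0} s·G(s) = 16·5·12 / 195 = 64/13.
e_ss = 1/K_v = 1/(64/13) = 13/64.

13/64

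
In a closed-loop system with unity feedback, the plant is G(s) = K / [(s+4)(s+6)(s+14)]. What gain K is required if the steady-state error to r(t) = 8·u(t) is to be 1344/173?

System type = 0 (no poles at s=0).
K_p = lim_{s→0} G(s) = K / (4·6·14) = (1/336)·K.
e_ss = 8/(1 + K_p) = 1344/173 ⇒ 1 + (1/336)·K = 173/168 ⇒ K = 10.

10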